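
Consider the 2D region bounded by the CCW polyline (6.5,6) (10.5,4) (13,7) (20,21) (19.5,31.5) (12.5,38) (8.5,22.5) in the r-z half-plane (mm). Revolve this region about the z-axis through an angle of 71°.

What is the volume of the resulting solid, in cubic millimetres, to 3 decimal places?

Volume = 4498.547 mm³

Profile (r,z), 7 vertices: (6.5,6) (10.5,4) (13,7) (20,21) (19.5,31.5) (12.5,38) (8.5,22.5)
edge 0: (6.5,6)→(10.5,4)  cross = 6.5·4 − 10.5·6 = -37.0000; (r_i+r_j)·cross = 17·-37.0000 = -629.0000
edge 1: (10.5,4)→(13,7)  cross = 10.5·7 − 13·4 = 21.5000; (r_i+r_j)·cross = 23.5·21.5000 = 505.2500
edge 2: (13,7)→(20,21)  cross = 13·21 − 20·7 = 133.0000; (r_i+r_j)·cross = 33·133.0000 = 4389.0000
edge 3: (20,21)→(19.5,31.5)  cross = 20·31.5 − 19.5·21 = 220.5000; (r_i+r_j)·cross = 39.5·220.5000 = 8709.7500
edge 4: (19.5,31.5)→(12.5,38)  cross = 19.5·38 − 12.5·31.5 = 347.2500; (r_i+r_j)·cross = 32·347.2500 = 11112.0000
edge 5: (12.5,38)→(8.5,22.5)  cross = 12.5·22.5 − 8.5·38 = -41.7500; (r_i+r_j)·cross = 21·-41.7500 = -876.7500
edge 6: (8.5,22.5)→(6.5,6)  cross = 8.5·6 − 6.5·22.5 = -95.2500; (r_i+r_j)·cross = 15·-95.2500 = -1428.7500
Σcross = 548.2500 → A = |Σcross|/2 = 274.1250 mm²
Σ(r_i+r_j)·cross = 21781.5000 → first moment M = |Σ|/6 = 3630.2500
R_c = M/A = 3630.2500/274.1250 = 13.2430 mm
θ = 71° = 1.239184 rad
V = θ·R_c·A = 1.239184·13.2430·274.1250 = 4498.547 mm³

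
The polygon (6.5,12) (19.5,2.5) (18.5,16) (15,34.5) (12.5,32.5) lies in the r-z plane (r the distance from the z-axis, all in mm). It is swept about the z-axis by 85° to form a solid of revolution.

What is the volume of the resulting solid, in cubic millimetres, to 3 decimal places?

Volume = 4490.521 mm³

Profile (r,z), 5 vertices: (6.5,12) (19.5,2.5) (18.5,16) (15,34.5) (12.5,32.5)
edge 0: (6.5,12)→(19.5,2.5)  cross = 6.5·2.5 − 19.5·12 = -217.7500; (r_i+r_j)·cross = 26·-217.7500 = -5661.5000
edge 1: (19.5,2.5)→(18.5,16)  cross = 19.5·16 − 18.5·2.5 = 265.7500; (r_i+r_j)·cross = 38·265.7500 = 10098.5000
edge 2: (18.5,16)→(15,34.5)  cross = 18.5·34.5 − 15·16 = 398.2500; (r_i+r_j)·cross = 33.5·398.2500 = 13341.3750
edge 3: (15,34.5)→(12.5,32.5)  cross = 15·32.5 − 12.5·34.5 = 56.2500; (r_i+r_j)·cross = 27.5·56.2500 = 1546.8750
edge 4: (12.5,32.5)→(6.5,12)  cross = 12.5·12 − 6.5·32.5 = -61.2500; (r_i+r_j)·cross = 19·-61.2500 = -1163.7500
Σcross = 441.2500 → A = |Σcross|/2 = 220.6250 mm²
Σ(r_i+r_j)·cross = 18161.5000 → first moment M = |Σ|/6 = 3026.9167
R_c = M/A = 3026.9167/220.6250 = 13.7197 mm
θ = 85° = 1.483530 rad
V = θ·R_c·A = 1.483530·13.7197·220.6250 = 4490.521 mm³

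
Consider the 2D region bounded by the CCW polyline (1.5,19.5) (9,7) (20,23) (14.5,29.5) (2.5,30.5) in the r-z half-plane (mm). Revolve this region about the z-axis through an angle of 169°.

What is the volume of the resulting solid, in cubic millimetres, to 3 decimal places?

Profile (r,z), 5 vertices: (1.5,19.5) (9,7) (20,23) (14.5,29.5) (2.5,30.5)
edge 0: (1.5,19.5)→(9,7)  cross = 1.5·7 − 9·19.5 = -165.0000; (r_i+r_j)·cross = 10.5·-165.0000 = -1732.5000
edge 1: (9,7)→(20,23)  cross = 9·23 − 20·7 = 67.0000; (r_i+r_j)·cross = 29·67.0000 = 1943.0000
edge 2: (20,23)→(14.5,29.5)  cross = 20·29.5 − 14.5·23 = 256.5000; (r_i+r_j)·cross = 34.5·256.5000 = 8849.2500
edge 3: (14.5,29.5)→(2.5,30.5)  cross = 14.5·30.5 − 2.5·29.5 = 368.5000; (r_i+r_j)·cross = 17·368.5000 = 6264.5000
edge 4: (2.5,30.5)→(1.5,19.5)  cross = 2.5·19.5 − 1.5·30.5 = 3.0000; (r_i+r_j)·cross = 4·3.0000 = 12.0000
Σcross = 530.0000 → A = |Σcross|/2 = 265.0000 mm²
Σ(r_i+r_j)·cross = 15336.2500 → first moment M = |Σ|/6 = 2556.0417
R_c = M/A = 2556.0417/265.0000 = 9.6454 mm
θ = 169° = 2.949606 rad
V = θ·R_c·A = 2.949606·9.6454·265.0000 = 7539.317 mm³

Volume = 7539.317 mm³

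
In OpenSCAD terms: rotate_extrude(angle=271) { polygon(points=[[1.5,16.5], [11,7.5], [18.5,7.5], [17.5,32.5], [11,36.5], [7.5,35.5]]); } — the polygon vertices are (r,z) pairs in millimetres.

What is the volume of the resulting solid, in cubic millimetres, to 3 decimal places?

Volume = 18874.041 mm³

Profile (r,z), 6 vertices: (1.5,16.5) (11,7.5) (18.5,7.5) (17.5,32.5) (11,36.5) (7.5,35.5)
edge 0: (1.5,16.5)→(11,7.5)  cross = 1.5·7.5 − 11·16.5 = -170.2500; (r_i+r_j)·cross = 12.5·-170.2500 = -2128.1250
edge 1: (11,7.5)→(18.5,7.5)  cross = 11·7.5 − 18.5·7.5 = -56.2500; (r_i+r_j)·cross = 29.5·-56.2500 = -1659.3750
edge 2: (18.5,7.5)→(17.5,32.5)  cross = 18.5·32.5 − 17.5·7.5 = 470.0000; (r_i+r_j)·cross = 36·470.0000 = 16920.0000
edge 3: (17.5,32.5)→(11,36.5)  cross = 17.5·36.5 − 11·32.5 = 281.2500; (r_i+r_j)·cross = 28.5·281.2500 = 8015.6250
edge 4: (11,36.5)→(7.5,35.5)  cross = 11·35.5 − 7.5·36.5 = 116.7500; (r_i+r_j)·cross = 18.5·116.7500 = 2159.8750
edge 5: (7.5,35.5)→(1.5,16.5)  cross = 7.5·16.5 − 1.5·35.5 = 70.5000; (r_i+r_j)·cross = 9·70.5000 = 634.5000
Σcross = 712.0000 → A = |Σcross|/2 = 356.0000 mm²
Σ(r_i+r_j)·cross = 23942.5000 → first moment M = |Σ|/6 = 3990.4167
R_c = M/A = 3990.4167/356.0000 = 11.2090 mm
θ = 271° = 4.729842 rad
V = θ·R_c·A = 4.729842·11.2090·356.0000 = 18874.041 mm³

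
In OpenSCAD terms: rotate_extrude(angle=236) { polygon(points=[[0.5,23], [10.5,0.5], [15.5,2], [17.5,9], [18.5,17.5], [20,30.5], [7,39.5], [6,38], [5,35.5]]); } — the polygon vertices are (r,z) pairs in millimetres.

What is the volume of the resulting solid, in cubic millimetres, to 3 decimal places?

Profile (r,z), 9 vertices: (0.5,23) (10.5,0.5) (15.5,2) (17.5,9) (18.5,17.5) (20,30.5) (7,39.5) (6,38) (5,35.5)
edge 0: (0.5,23)→(10.5,0.5)  cross = 0.5·0.5 − 10.5·23 = -241.2500; (r_i+r_j)·cross = 11·-241.2500 = -2653.7500
edge 1: (10.5,0.5)→(15.5,2)  cross = 10.5·2 − 15.5·0.5 = 13.2500; (r_i+r_j)·cross = 26·13.2500 = 344.5000
edge 2: (15.5,2)→(17.5,9)  cross = 15.5·9 − 17.5·2 = 104.5000; (r_i+r_j)·cross = 33·104.5000 = 3448.5000
edge 3: (17.5,9)→(18.5,17.5)  cross = 17.5·17.5 − 18.5·9 = 139.7500; (r_i+r_j)·cross = 36·139.7500 = 5031.0000
edge 4: (18.5,17.5)→(20,30.5)  cross = 18.5·30.5 − 20·17.5 = 214.2500; (r_i+r_j)·cross = 38.5·214.2500 = 8248.6250
edge 5: (20,30.5)→(7,39.5)  cross = 20·39.5 − 7·30.5 = 576.5000; (r_i+r_j)·cross = 27·576.5000 = 15565.5000
edge 6: (7,39.5)→(6,38)  cross = 7·38 − 6·39.5 = 29.0000; (r_i+r_j)·cross = 13·29.0000 = 377.0000
edge 7: (6,38)→(5,35.5)  cross = 6·35.5 − 5·38 = 23.0000; (r_i+r_j)·cross = 11·23.0000 = 253.0000
edge 8: (5,35.5)→(0.5,23)  cross = 5·23 − 0.5·35.5 = 97.2500; (r_i+r_j)·cross = 5.5·97.2500 = 534.8750
Σcross = 956.2500 → A = |Σcross|/2 = 478.1250 mm²
Σ(r_i+r_j)·cross = 31149.2500 → first moment M = |Σ|/6 = 5191.5417
R_c = M/A = 5191.5417/478.1250 = 10.8581 mm
θ = 236° = 4.118977 rad
V = θ·R_c·A = 4.118977·10.8581·478.1250 = 21383.841 mm³

Volume = 21383.841 mm³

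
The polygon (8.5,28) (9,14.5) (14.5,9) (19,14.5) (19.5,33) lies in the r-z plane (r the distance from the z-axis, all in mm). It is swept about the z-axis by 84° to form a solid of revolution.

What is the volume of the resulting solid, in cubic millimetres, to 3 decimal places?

Profile (r,z), 5 vertices: (8.5,28) (9,14.5) (14.5,9) (19,14.5) (19.5,33)
edge 0: (8.5,28)→(9,14.5)  cross = 8.5·14.5 − 9·28 = -128.7500; (r_i+r_j)·cross = 17.5·-128.7500 = -2253.1250
edge 1: (9,14.5)→(14.5,9)  cross = 9·9 − 14.5·14.5 = -129.2500; (r_i+r_j)·cross = 23.5·-129.2500 = -3037.3750
edge 2: (14.5,9)→(19,14.5)  cross = 14.5·14.5 − 19·9 = 39.2500; (r_i+r_j)·cross = 33.5·39.2500 = 1314.8750
edge 3: (19,14.5)→(19.5,33)  cross = 19·33 − 19.5·14.5 = 344.2500; (r_i+r_j)·cross = 38.5·344.2500 = 13253.6250
edge 4: (19.5,33)→(8.5,28)  cross = 19.5·28 − 8.5·33 = 265.5000; (r_i+r_j)·cross = 28·265.5000 = 7434.0000
Σcross = 391.0000 → A = |Σcross|/2 = 195.5000 mm²
Σ(r_i+r_j)·cross = 16712.0000 → first moment M = |Σ|/6 = 2785.3333
R_c = M/A = 2785.3333/195.5000 = 14.2472 mm
θ = 84° = 1.466077 rad
V = θ·R_c·A = 1.466077·14.2472·195.5000 = 4083.512 mm³

Volume = 4083.512 mm³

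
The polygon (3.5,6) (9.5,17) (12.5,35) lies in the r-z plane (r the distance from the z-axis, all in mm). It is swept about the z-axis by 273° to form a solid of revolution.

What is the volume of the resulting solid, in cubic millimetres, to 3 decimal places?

Profile (r,z), 3 vertices: (3.5,6) (9.5,17) (12.5,35)
edge 0: (3.5,6)→(9.5,17)  cross = 3.5·17 − 9.5·6 = 2.5000; (r_i+r_j)·cross = 13·2.5000 = 32.5000
edge 1: (9.5,17)→(12.5,35)  cross = 9.5·35 − 12.5·17 = 120.0000; (r_i+r_j)·cross = 22·120.0000 = 2640.0000
edge 2: (12.5,35)→(3.5,6)  cross = 12.5·6 − 3.5·35 = -47.5000; (r_i+r_j)·cross = 16·-47.5000 = -760.0000
Σcross = 75.0000 → A = |Σcross|/2 = 37.5000 mm²
Σ(r_i+r_j)·cross = 1912.5000 → first moment M = |Σ|/6 = 318.7500
R_c = M/A = 318.7500/37.5000 = 8.5000 mm
θ = 273° = 4.764749 rad
V = θ·R_c·A = 4.764749·8.5000·37.5000 = 1518.764 mm³

Volume = 1518.764 mm³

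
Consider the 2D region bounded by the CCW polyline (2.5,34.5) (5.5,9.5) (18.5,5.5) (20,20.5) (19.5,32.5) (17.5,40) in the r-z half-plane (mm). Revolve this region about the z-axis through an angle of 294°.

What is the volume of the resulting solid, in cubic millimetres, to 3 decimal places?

Profile (r,z), 6 vertices: (2.5,34.5) (5.5,9.5) (18.5,5.5) (20,20.5) (19.5,32.5) (17.5,40)
edge 0: (2.5,34.5)→(5.5,9.5)  cross = 2.5·9.5 − 5.5·34.5 = -166.0000; (r_i+r_j)·cross = 8·-166.0000 = -1328.0000
edge 1: (5.5,9.5)→(18.5,5.5)  cross = 5.5·5.5 − 18.5·9.5 = -145.5000; (r_i+r_j)·cross = 24·-145.5000 = -3492.0000
edge 2: (18.5,5.5)→(20,20.5)  cross = 18.5·20.5 − 20·5.5 = 269.2500; (r_i+r_j)·cross = 38.5·269.2500 = 10366.1250
edge 3: (20,20.5)→(19.5,32.5)  cross = 20·32.5 − 19.5·20.5 = 250.2500; (r_i+r_j)·cross = 39.5·250.2500 = 9884.8750
edge 4: (19.5,32.5)→(17.5,40)  cross = 19.5·40 − 17.5·32.5 = 211.2500; (r_i+r_j)·cross = 37·211.2500 = 7816.2500
edge 5: (17.5,40)→(2.5,34.5)  cross = 17.5·34.5 − 2.5·40 = 503.7500; (r_i+r_j)·cross = 20·503.7500 = 10075.0000
Σcross = 923.0000 → A = |Σcross|/2 = 461.5000 mm²
Σ(r_i+r_j)·cross = 33322.2500 → first moment M = |Σ|/6 = 5553.7083
R_c = M/A = 5553.7083/461.5000 = 12.0340 mm
θ = 294° = 5.131268 rad
V = θ·R_c·A = 5.131268·12.0340·461.5000 = 28497.566 mm³

Volume = 28497.566 mm³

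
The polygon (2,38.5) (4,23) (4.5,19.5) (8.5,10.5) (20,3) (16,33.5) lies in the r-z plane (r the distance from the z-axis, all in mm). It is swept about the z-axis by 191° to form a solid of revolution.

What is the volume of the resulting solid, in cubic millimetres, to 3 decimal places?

Profile (r,z), 6 vertices: (2,38.5) (4,23) (4.5,19.5) (8.5,10.5) (20,3) (16,33.5)
edge 0: (2,38.5)→(4,23)  cross = 2·23 − 4·38.5 = -108.0000; (r_i+r_j)·cross = 6·-108.0000 = -648.0000
edge 1: (4,23)→(4.5,19.5)  cross = 4·19.5 − 4.5·23 = -25.5000; (r_i+r_j)·cross = 8.5·-25.5000 = -216.7500
edge 2: (4.5,19.5)→(8.5,10.5)  cross = 4.5·10.5 − 8.5·19.5 = -118.5000; (r_i+r_j)·cross = 13·-118.5000 = -1540.5000
edge 3: (8.5,10.5)→(20,3)  cross = 8.5·3 − 20·10.5 = -184.5000; (r_i+r_j)·cross = 28.5·-184.5000 = -5258.2500
edge 4: (20,3)→(16,33.5)  cross = 20·33.5 − 16·3 = 622.0000; (r_i+r_j)·cross = 36·622.0000 = 22392.0000
edge 5: (16,33.5)→(2,38.5)  cross = 16·38.5 − 2·33.5 = 549.0000; (r_i+r_j)·cross = 18·549.0000 = 9882.0000
Σcross = 734.5000 → A = |Σcross|/2 = 367.2500 mm²
Σ(r_i+r_j)·cross = 24610.5000 → first moment M = |Σ|/6 = 4101.7500
R_c = M/A = 4101.7500/367.2500 = 11.1688 mm
θ = 191° = 3.333579 rad
V = θ·R_c·A = 3.333579·11.1688·367.2500 = 13673.507 mm³

Volume = 13673.507 mm³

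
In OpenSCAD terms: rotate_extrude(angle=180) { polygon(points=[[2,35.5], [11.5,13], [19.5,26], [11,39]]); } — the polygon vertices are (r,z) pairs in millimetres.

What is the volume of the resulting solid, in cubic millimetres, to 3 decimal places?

Profile (r,z), 4 vertices: (2,35.5) (11.5,13) (19.5,26) (11,39)
edge 0: (2,35.5)→(11.5,13)  cross = 2·13 − 11.5·35.5 = -382.2500; (r_i+r_j)·cross = 13.5·-382.2500 = -5160.3750
edge 1: (11.5,13)→(19.5,26)  cross = 11.5·26 − 19.5·13 = 45.5000; (r_i+r_j)·cross = 31·45.5000 = 1410.5000
edge 2: (19.5,26)→(11,39)  cross = 19.5·39 − 11·26 = 474.5000; (r_i+r_j)·cross = 30.5·474.5000 = 14472.2500
edge 3: (11,39)→(2,35.5)  cross = 11·35.5 − 2·39 = 312.5000; (r_i+r_j)·cross = 13·312.5000 = 4062.5000
Σcross = 450.2500 → A = |Σcross|/2 = 225.1250 mm²
Σ(r_i+r_j)·cross = 14784.8750 → first moment M = |Σ|/6 = 2464.1458
R_c = M/A = 2464.1458/225.1250 = 10.9457 mm
θ = 180° = 3.141593 rad
V = θ·R_c·A = 3.141593·10.9457·225.1250 = 7741.342 mm³

Volume = 7741.342 mm³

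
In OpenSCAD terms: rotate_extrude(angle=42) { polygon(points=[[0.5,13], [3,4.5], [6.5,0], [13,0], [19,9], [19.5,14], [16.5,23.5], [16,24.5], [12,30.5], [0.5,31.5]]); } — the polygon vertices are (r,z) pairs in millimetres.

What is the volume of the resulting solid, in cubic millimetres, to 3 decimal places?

Volume = 3161.594 mm³

Profile (r,z), 10 vertices: (0.5,13) (3,4.5) (6.5,0) (13,0) (19,9) (19.5,14) (16.5,23.5) (16,24.5) (12,30.5) (0.5,31.5)
edge 0: (0.5,13)→(3,4.5)  cross = 0.5·4.5 − 3·13 = -36.7500; (r_i+r_j)·cross = 3.5·-36.7500 = -128.6250
edge 1: (3,4.5)→(6.5,0)  cross = 3·0 − 6.5·4.5 = -29.2500; (r_i+r_j)·cross = 9.5·-29.2500 = -277.8750
edge 2: (6.5,0)→(13,0)  cross = 6.5·0 − 13·0 = 0.0000; (r_i+r_j)·cross = 19.5·0.0000 = 0.0000
edge 3: (13,0)→(19,9)  cross = 13·9 − 19·0 = 117.0000; (r_i+r_j)·cross = 32·117.0000 = 3744.0000
edge 4: (19,9)→(19.5,14)  cross = 19·14 − 19.5·9 = 90.5000; (r_i+r_j)·cross = 38.5·90.5000 = 3484.2500
edge 5: (19.5,14)→(16.5,23.5)  cross = 19.5·23.5 − 16.5·14 = 227.2500; (r_i+r_j)·cross = 36·227.2500 = 8181.0000
edge 6: (16.5,23.5)→(16,24.5)  cross = 16.5·24.5 − 16·23.5 = 28.2500; (r_i+r_j)·cross = 32.5·28.2500 = 918.1250
edge 7: (16,24.5)→(12,30.5)  cross = 16·30.5 − 12·24.5 = 194.0000; (r_i+r_j)·cross = 28·194.0000 = 5432.0000
edge 8: (12,30.5)→(0.5,31.5)  cross = 12·31.5 − 0.5·30.5 = 362.7500; (r_i+r_j)·cross = 12.5·362.7500 = 4534.3750
edge 9: (0.5,31.5)→(0.5,13)  cross = 0.5·13 − 0.5·31.5 = -9.2500; (r_i+r_j)·cross = 1·-9.2500 = -9.2500
Σcross = 944.5000 → A = |Σcross|/2 = 472.2500 mm²
Σ(r_i+r_j)·cross = 25878.0000 → first moment M = |Σ|/6 = 4313.0000
R_c = M/A = 4313.0000/472.2500 = 9.1329 mm
θ = 42° = 0.733038 rad
V = θ·R_c·A = 0.733038·9.1329·472.2500 = 3161.594 mm³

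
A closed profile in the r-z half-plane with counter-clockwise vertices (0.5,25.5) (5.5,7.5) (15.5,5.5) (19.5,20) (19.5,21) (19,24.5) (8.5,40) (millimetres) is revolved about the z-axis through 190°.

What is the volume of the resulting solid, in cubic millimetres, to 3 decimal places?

Volume = 13931.873 mm³

Profile (r,z), 7 vertices: (0.5,25.5) (5.5,7.5) (15.5,5.5) (19.5,20) (19.5,21) (19,24.5) (8.5,40)
edge 0: (0.5,25.5)→(5.5,7.5)  cross = 0.5·7.5 − 5.5·25.5 = -136.5000; (r_i+r_j)·cross = 6·-136.5000 = -819.0000
edge 1: (5.5,7.5)→(15.5,5.5)  cross = 5.5·5.5 − 15.5·7.5 = -86.0000; (r_i+r_j)·cross = 21·-86.0000 = -1806.0000
edge 2: (15.5,5.5)→(19.5,20)  cross = 15.5·20 − 19.5·5.5 = 202.7500; (r_i+r_j)·cross = 35·202.7500 = 7096.2500
edge 3: (19.5,20)→(19.5,21)  cross = 19.5·21 − 19.5·20 = 19.5000; (r_i+r_j)·cross = 39·19.5000 = 760.5000
edge 4: (19.5,21)→(19,24.5)  cross = 19.5·24.5 − 19·21 = 78.7500; (r_i+r_j)·cross = 38.5·78.7500 = 3031.8750
edge 5: (19,24.5)→(8.5,40)  cross = 19·40 − 8.5·24.5 = 551.7500; (r_i+r_j)·cross = 27.5·551.7500 = 15173.1250
edge 6: (8.5,40)→(0.5,25.5)  cross = 8.5·25.5 − 0.5·40 = 196.7500; (r_i+r_j)·cross = 9·196.7500 = 1770.7500
Σcross = 827.0000 → A = |Σcross|/2 = 413.5000 mm²
Σ(r_i+r_j)·cross = 25207.5000 → first moment M = |Σ|/6 = 4201.2500
R_c = M/A = 4201.2500/413.5000 = 10.1602 mm
θ = 190° = 3.316126 rad
V = θ·R_c·A = 3.316126·10.1602·413.5000 = 13931.873 mm³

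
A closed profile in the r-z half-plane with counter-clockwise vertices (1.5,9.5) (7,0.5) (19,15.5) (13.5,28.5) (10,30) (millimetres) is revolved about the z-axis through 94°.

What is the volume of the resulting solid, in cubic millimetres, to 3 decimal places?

Profile (r,z), 5 vertices: (1.5,9.5) (7,0.5) (19,15.5) (13.5,28.5) (10,30)
edge 0: (1.5,9.5)→(7,0.5)  cross = 1.5·0.5 − 7·9.5 = -65.7500; (r_i+r_j)·cross = 8.5·-65.7500 = -558.8750
edge 1: (7,0.5)→(19,15.5)  cross = 7·15.5 − 19·0.5 = 99.0000; (r_i+r_j)·cross = 26·99.0000 = 2574.0000
edge 2: (19,15.5)→(13.5,28.5)  cross = 19·28.5 − 13.5·15.5 = 332.2500; (r_i+r_j)·cross = 32.5·332.2500 = 10798.1250
edge 3: (13.5,28.5)→(10,30)  cross = 13.5·30 − 10·28.5 = 120.0000; (r_i+r_j)·cross = 23.5·120.0000 = 2820.0000
edge 4: (10,30)→(1.5,9.5)  cross = 10·9.5 − 1.5·30 = 50.0000; (r_i+r_j)·cross = 11.5·50.0000 = 575.0000
Σcross = 535.5000 → A = |Σcross|/2 = 267.7500 mm²
Σ(r_i+r_j)·cross = 16208.2500 → first moment M = |Σ|/6 = 2701.3750
R_c = M/A = 2701.3750/267.7500 = 10.0892 mm
θ = 94° = 1.640609 rad
V = θ·R_c·A = 1.640609·10.0892·267.7500 = 4431.901 mm³

Volume = 4431.901 mm³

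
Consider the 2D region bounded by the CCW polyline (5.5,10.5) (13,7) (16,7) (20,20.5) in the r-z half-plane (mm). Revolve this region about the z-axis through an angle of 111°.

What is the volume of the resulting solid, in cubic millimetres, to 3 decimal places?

Profile (r,z), 4 vertices: (5.5,10.5) (13,7) (16,7) (20,20.5)
edge 0: (5.5,10.5)→(13,7)  cross = 5.5·7 − 13·10.5 = -98.0000; (r_i+r_j)·cross = 18.5·-98.0000 = -1813.0000
edge 1: (13,7)→(16,7)  cross = 13·7 − 16·7 = -21.0000; (r_i+r_j)·cross = 29·-21.0000 = -609.0000
edge 2: (16,7)→(20,20.5)  cross = 16·20.5 − 20·7 = 188.0000; (r_i+r_j)·cross = 36·188.0000 = 6768.0000
edge 3: (20,20.5)→(5.5,10.5)  cross = 20·10.5 − 5.5·20.5 = 97.2500; (r_i+r_j)·cross = 25.5·97.2500 = 2479.8750
Σcross = 166.2500 → A = |Σcross|/2 = 83.1250 mm²
Σ(r_i+r_j)·cross = 6825.8750 → first moment M = |Σ|/6 = 1137.6458
R_c = M/A = 1137.6458/83.1250 = 13.6860 mm
θ = 111° = 1.937315 rad
V = θ·R_c·A = 1.937315·13.6860·83.1250 = 2203.979 mm³

Volume = 2203.979 mm³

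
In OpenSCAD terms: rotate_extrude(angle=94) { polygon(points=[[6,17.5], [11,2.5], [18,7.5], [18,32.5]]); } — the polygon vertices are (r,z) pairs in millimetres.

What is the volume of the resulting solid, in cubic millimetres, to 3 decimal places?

Profile (r,z), 4 vertices: (6,17.5) (11,2.5) (18,7.5) (18,32.5)
edge 0: (6,17.5)→(11,2.5)  cross = 6·2.5 − 11·17.5 = -177.5000; (r_i+r_j)·cross = 17·-177.5000 = -3017.5000
edge 1: (11,2.5)→(18,7.5)  cross = 11·7.5 − 18·2.5 = 37.5000; (r_i+r_j)·cross = 29·37.5000 = 1087.5000
edge 2: (18,7.5)→(18,32.5)  cross = 18·32.5 − 18·7.5 = 450.0000; (r_i+r_j)·cross = 36·450.0000 = 16200.0000
edge 3: (18,32.5)→(6,17.5)  cross = 18·17.5 − 6·32.5 = 120.0000; (r_i+r_j)·cross = 24·120.0000 = 2880.0000
Σcross = 430.0000 → A = |Σcross|/2 = 215.0000 mm²
Σ(r_i+r_j)·cross = 17150.0000 → first moment M = |Σ|/6 = 2858.3333
R_c = M/A = 2858.3333/215.0000 = 13.2946 mm
θ = 94° = 1.640609 rad
V = θ·R_c·A = 1.640609·13.2946·215.0000 = 4689.409 mm³

Volume = 4689.409 mm³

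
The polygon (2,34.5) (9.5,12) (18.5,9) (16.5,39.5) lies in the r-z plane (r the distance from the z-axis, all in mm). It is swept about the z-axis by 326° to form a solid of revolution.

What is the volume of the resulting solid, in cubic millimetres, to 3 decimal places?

Profile (r,z), 4 vertices: (2,34.5) (9.5,12) (18.5,9) (16.5,39.5)
edge 0: (2,34.5)→(9.5,12)  cross = 2·12 − 9.5·34.5 = -303.7500; (r_i+r_j)·cross = 11.5·-303.7500 = -3493.1250
edge 1: (9.5,12)→(18.5,9)  cross = 9.5·9 − 18.5·12 = -136.5000; (r_i+r_j)·cross = 28·-136.5000 = -3822.0000
edge 2: (18.5,9)→(16.5,39.5)  cross = 18.5·39.5 − 16.5·9 = 582.2500; (r_i+r_j)·cross = 35·582.2500 = 20378.7500
edge 3: (16.5,39.5)→(2,34.5)  cross = 16.5·34.5 − 2·39.5 = 490.2500; (r_i+r_j)·cross = 18.5·490.2500 = 9069.6250
Σcross = 632.2500 → A = |Σcross|/2 = 316.1250 mm²
Σ(r_i+r_j)·cross = 22133.2500 → first moment M = |Σ|/6 = 3688.8750
R_c = M/A = 3688.8750/316.1250 = 11.6690 mm
θ = 326° = 5.689773 rad
V = θ·R_c·A = 5.689773·11.6690·316.1250 = 20988.863 mm³

Volume = 20988.863 mm³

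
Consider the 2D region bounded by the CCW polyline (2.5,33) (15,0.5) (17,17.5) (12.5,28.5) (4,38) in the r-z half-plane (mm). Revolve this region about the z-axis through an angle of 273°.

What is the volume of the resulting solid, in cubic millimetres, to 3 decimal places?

Profile (r,z), 5 vertices: (2.5,33) (15,0.5) (17,17.5) (12.5,28.5) (4,38)
edge 0: (2.5,33)→(15,0.5)  cross = 2.5·0.5 − 15·33 = -493.7500; (r_i+r_j)·cross = 17.5·-493.7500 = -8640.6250
edge 1: (15,0.5)→(17,17.5)  cross = 15·17.5 − 17·0.5 = 254.0000; (r_i+r_j)·cross = 32·254.0000 = 8128.0000
edge 2: (17,17.5)→(12.5,28.5)  cross = 17·28.5 − 12.5·17.5 = 265.7500; (r_i+r_j)·cross = 29.5·265.7500 = 7839.6250
edge 3: (12.5,28.5)→(4,38)  cross = 12.5·38 − 4·28.5 = 361.0000; (r_i+r_j)·cross = 16.5·361.0000 = 5956.5000
edge 4: (4,38)→(2.5,33)  cross = 4·33 − 2.5·38 = 37.0000; (r_i+r_j)·cross = 6.5·37.0000 = 240.5000
Σcross = 424.0000 → A = |Σcross|/2 = 212.0000 mm²
Σ(r_i+r_j)·cross = 13524.0000 → first moment M = |Σ|/6 = 2254.0000
R_c = M/A = 2254.0000/212.0000 = 10.6321 mm
θ = 273° = 4.764749 rad
V = θ·R_c·A = 4.764749·10.6321·212.0000 = 10739.744 mm³

Volume = 10739.744 mm³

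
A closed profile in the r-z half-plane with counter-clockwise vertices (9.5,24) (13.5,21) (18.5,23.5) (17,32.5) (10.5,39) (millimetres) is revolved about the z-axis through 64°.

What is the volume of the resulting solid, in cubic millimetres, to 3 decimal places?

Profile (r,z), 5 vertices: (9.5,24) (13.5,21) (18.5,23.5) (17,32.5) (10.5,39)
edge 0: (9.5,24)→(13.5,21)  cross = 9.5·21 − 13.5·24 = -124.5000; (r_i+r_j)·cross = 23·-124.5000 = -2863.5000
edge 1: (13.5,21)→(18.5,23.5)  cross = 13.5·23.5 − 18.5·21 = -71.2500; (r_i+r_j)·cross = 32·-71.2500 = -2280.0000
edge 2: (18.5,23.5)→(17,32.5)  cross = 18.5·32.5 − 17·23.5 = 201.7500; (r_i+r_j)·cross = 35.5·201.7500 = 7162.1250
edge 3: (17,32.5)→(10.5,39)  cross = 17·39 − 10.5·32.5 = 321.7500; (r_i+r_j)·cross = 27.5·321.7500 = 8848.1250
edge 4: (10.5,39)→(9.5,24)  cross = 10.5·24 − 9.5·39 = -118.5000; (r_i+r_j)·cross = 20·-118.5000 = -2370.0000
Σcross = 209.2500 → A = |Σcross|/2 = 104.6250 mm²
Σ(r_i+r_j)·cross = 8496.7500 → first moment M = |Σ|/6 = 1416.1250
R_c = M/A = 1416.1250/104.6250 = 13.5352 mm
θ = 64° = 1.117011 rad
V = θ·R_c·A = 1.117011·13.5352·104.6250 = 1581.827 mm³

Volume = 1581.827 mm³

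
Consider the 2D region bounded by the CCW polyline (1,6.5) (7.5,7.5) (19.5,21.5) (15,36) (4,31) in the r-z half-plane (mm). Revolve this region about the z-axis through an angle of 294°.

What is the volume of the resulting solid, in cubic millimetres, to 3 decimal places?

Volume = 16438.124 mm³

Profile (r,z), 5 vertices: (1,6.5) (7.5,7.5) (19.5,21.5) (15,36) (4,31)
edge 0: (1,6.5)→(7.5,7.5)  cross = 1·7.5 − 7.5·6.5 = -41.2500; (r_i+r_j)·cross = 8.5·-41.2500 = -350.6250
edge 1: (7.5,7.5)→(19.5,21.5)  cross = 7.5·21.5 − 19.5·7.5 = 15.0000; (r_i+r_j)·cross = 27·15.0000 = 405.0000
edge 2: (19.5,21.5)→(15,36)  cross = 19.5·36 − 15·21.5 = 379.5000; (r_i+r_j)·cross = 34.5·379.5000 = 13092.7500
edge 3: (15,36)→(4,31)  cross = 15·31 − 4·36 = 321.0000; (r_i+r_j)·cross = 19·321.0000 = 6099.0000
edge 4: (4,31)→(1,6.5)  cross = 4·6.5 − 1·31 = -5.0000; (r_i+r_j)·cross = 5·-5.0000 = -25.0000
Σcross = 669.2500 → A = |Σcross|/2 = 334.6250 mm²
Σ(r_i+r_j)·cross = 19221.1250 → first moment M = |Σ|/6 = 3203.5208
R_c = M/A = 3203.5208/334.6250 = 9.5735 mm
θ = 294° = 5.131268 rad
V = θ·R_c·A = 5.131268·9.5735·334.6250 = 16438.124 mm³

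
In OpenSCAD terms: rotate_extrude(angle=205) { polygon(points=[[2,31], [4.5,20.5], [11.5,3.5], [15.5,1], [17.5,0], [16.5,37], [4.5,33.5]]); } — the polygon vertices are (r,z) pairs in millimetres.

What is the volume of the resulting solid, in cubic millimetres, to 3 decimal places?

Profile (r,z), 7 vertices: (2,31) (4.5,20.5) (11.5,3.5) (15.5,1) (17.5,0) (16.5,37) (4.5,33.5)
edge 0: (2,31)→(4.5,20.5)  cross = 2·20.5 − 4.5·31 = -98.5000; (r_i+r_j)·cross = 6.5·-98.5000 = -640.2500
edge 1: (4.5,20.5)→(11.5,3.5)  cross = 4.5·3.5 − 11.5·20.5 = -220.0000; (r_i+r_j)·cross = 16·-220.0000 = -3520.0000
edge 2: (11.5,3.5)→(15.5,1)  cross = 11.5·1 − 15.5·3.5 = -42.7500; (r_i+r_j)·cross = 27·-42.7500 = -1154.2500
edge 3: (15.5,1)→(17.5,0)  cross = 15.5·0 − 17.5·1 = -17.5000; (r_i+r_j)·cross = 33·-17.5000 = -577.5000
edge 4: (17.5,0)→(16.5,37)  cross = 17.5·37 − 16.5·0 = 647.5000; (r_i+r_j)·cross = 34·647.5000 = 22015.0000
edge 5: (16.5,37)→(4.5,33.5)  cross = 16.5·33.5 − 4.5·37 = 386.2500; (r_i+r_j)·cross = 21·386.2500 = 8111.2500
edge 6: (4.5,33.5)→(2,31)  cross = 4.5·31 − 2·33.5 = 72.5000; (r_i+r_j)·cross = 6.5·72.5000 = 471.2500
Σcross = 727.5000 → A = |Σcross|/2 = 363.7500 mm²
Σ(r_i+r_j)·cross = 24705.5000 → first moment M = |Σ|/6 = 4117.5833
R_c = M/A = 4117.5833/363.7500 = 11.3198 mm
θ = 205° = 3.577925 rad
V = θ·R_c·A = 3.577925·11.3198·363.7500 = 14732.404 mm³

Volume = 14732.404 mm³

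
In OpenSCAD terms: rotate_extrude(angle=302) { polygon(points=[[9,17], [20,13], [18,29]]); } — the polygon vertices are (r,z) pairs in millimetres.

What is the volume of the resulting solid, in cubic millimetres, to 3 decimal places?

Profile (r,z), 3 vertices: (9,17) (20,13) (18,29)
edge 0: (9,17)→(20,13)  cross = 9·13 − 20·17 = -223.0000; (r_i+r_j)·cross = 29·-223.0000 = -6467.0000
edge 1: (20,13)→(18,29)  cross = 20·29 − 18·13 = 346.0000; (r_i+r_j)·cross = 38·346.0000 = 13148.0000
edge 2: (18,29)→(9,17)  cross = 18·17 − 9·29 = 45.0000; (r_i+r_j)·cross = 27·45.0000 = 1215.0000
Σcross = 168.0000 → A = |Σcross|/2 = 84.0000 mm²
Σ(r_i+r_j)·cross = 7896.0000 → first moment M = |Σ|/6 = 1316.0000
R_c = M/A = 1316.0000/84.0000 = 15.6667 mm
θ = 302° = 5.270894 rad
V = θ·R_c·A = 5.270894·15.6667·84.0000 = 6936.497 mm³

Volume = 6936.497 mm³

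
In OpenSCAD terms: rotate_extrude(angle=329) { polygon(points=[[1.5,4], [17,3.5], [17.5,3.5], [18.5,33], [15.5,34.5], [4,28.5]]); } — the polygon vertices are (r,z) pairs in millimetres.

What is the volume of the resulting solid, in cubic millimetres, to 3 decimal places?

Volume = 26148.957 mm³

Profile (r,z), 6 vertices: (1.5,4) (17,3.5) (17.5,3.5) (18.5,33) (15.5,34.5) (4,28.5)
edge 0: (1.5,4)→(17,3.5)  cross = 1.5·3.5 − 17·4 = -62.7500; (r_i+r_j)·cross = 18.5·-62.7500 = -1160.8750
edge 1: (17,3.5)→(17.5,3.5)  cross = 17·3.5 − 17.5·3.5 = -1.7500; (r_i+r_j)·cross = 34.5·-1.7500 = -60.3750
edge 2: (17.5,3.5)→(18.5,33)  cross = 17.5·33 − 18.5·3.5 = 512.7500; (r_i+r_j)·cross = 36·512.7500 = 18459.0000
edge 3: (18.5,33)→(15.5,34.5)  cross = 18.5·34.5 − 15.5·33 = 126.7500; (r_i+r_j)·cross = 34·126.7500 = 4309.5000
edge 4: (15.5,34.5)→(4,28.5)  cross = 15.5·28.5 − 4·34.5 = 303.7500; (r_i+r_j)·cross = 19.5·303.7500 = 5923.1250
edge 5: (4,28.5)→(1.5,4)  cross = 4·4 − 1.5·28.5 = -26.7500; (r_i+r_j)·cross = 5.5·-26.7500 = -147.1250
Σcross = 852.0000 → A = |Σcross|/2 = 426.0000 mm²
Σ(r_i+r_j)·cross = 27323.2500 → first moment M = |Σ|/6 = 4553.8750
R_c = M/A = 4553.8750/426.0000 = 10.6898 mm
θ = 329° = 5.742133 rad
V = θ·R_c·A = 5.742133·10.6898·426.0000 = 26148.957 mm³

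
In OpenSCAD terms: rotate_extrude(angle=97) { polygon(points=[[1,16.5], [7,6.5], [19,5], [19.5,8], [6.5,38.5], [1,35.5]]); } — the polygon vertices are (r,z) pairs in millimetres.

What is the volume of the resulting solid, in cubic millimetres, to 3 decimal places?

Volume = 5219.037 mm³

Profile (r,z), 6 vertices: (1,16.5) (7,6.5) (19,5) (19.5,8) (6.5,38.5) (1,35.5)
edge 0: (1,16.5)→(7,6.5)  cross = 1·6.5 − 7·16.5 = -109.0000; (r_i+r_j)·cross = 8·-109.0000 = -872.0000
edge 1: (7,6.5)→(19,5)  cross = 7·5 − 19·6.5 = -88.5000; (r_i+r_j)·cross = 26·-88.5000 = -2301.0000
edge 2: (19,5)→(19.5,8)  cross = 19·8 − 19.5·5 = 54.5000; (r_i+r_j)·cross = 38.5·54.5000 = 2098.2500
edge 3: (19.5,8)→(6.5,38.5)  cross = 19.5·38.5 − 6.5·8 = 698.7500; (r_i+r_j)·cross = 26·698.7500 = 18167.5000
edge 4: (6.5,38.5)→(1,35.5)  cross = 6.5·35.5 − 1·38.5 = 192.2500; (r_i+r_j)·cross = 7.5·192.2500 = 1441.8750
edge 5: (1,35.5)→(1,16.5)  cross = 1·16.5 − 1·35.5 = -19.0000; (r_i+r_j)·cross = 2·-19.0000 = -38.0000
Σcross = 729.0000 → A = |Σcross|/2 = 364.5000 mm²
Σ(r_i+r_j)·cross = 18496.6250 → first moment M = |Σ|/6 = 3082.7708
R_c = M/A = 3082.7708/364.5000 = 8.4575 mm
θ = 97° = 1.692969 rad
V = θ·R_c·A = 1.692969·8.4575·364.5000 = 5219.037 mm³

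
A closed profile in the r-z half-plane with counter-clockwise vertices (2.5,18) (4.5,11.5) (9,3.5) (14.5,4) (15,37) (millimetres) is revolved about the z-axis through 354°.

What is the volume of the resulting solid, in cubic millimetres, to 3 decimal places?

Volume = 15720.076 mm³

Profile (r,z), 5 vertices: (2.5,18) (4.5,11.5) (9,3.5) (14.5,4) (15,37)
edge 0: (2.5,18)→(4.5,11.5)  cross = 2.5·11.5 − 4.5·18 = -52.2500; (r_i+r_j)·cross = 7·-52.2500 = -365.7500
edge 1: (4.5,11.5)→(9,3.5)  cross = 4.5·3.5 − 9·11.5 = -87.7500; (r_i+r_j)·cross = 13.5·-87.7500 = -1184.6250
edge 2: (9,3.5)→(14.5,4)  cross = 9·4 − 14.5·3.5 = -14.7500; (r_i+r_j)·cross = 23.5·-14.7500 = -346.6250
edge 3: (14.5,4)→(15,37)  cross = 14.5·37 − 15·4 = 476.5000; (r_i+r_j)·cross = 29.5·476.5000 = 14056.7500
edge 4: (15,37)→(2.5,18)  cross = 15·18 − 2.5·37 = 177.5000; (r_i+r_j)·cross = 17.5·177.5000 = 3106.2500
Σcross = 499.2500 → A = |Σcross|/2 = 249.6250 mm²
Σ(r_i+r_j)·cross = 15266.0000 → first moment M = |Σ|/6 = 2544.3333
R_c = M/A = 2544.3333/249.6250 = 10.1926 mm
θ = 354° = 6.178466 rad
V = θ·R_c·A = 6.178466·10.1926·249.6250 = 15720.076 mm³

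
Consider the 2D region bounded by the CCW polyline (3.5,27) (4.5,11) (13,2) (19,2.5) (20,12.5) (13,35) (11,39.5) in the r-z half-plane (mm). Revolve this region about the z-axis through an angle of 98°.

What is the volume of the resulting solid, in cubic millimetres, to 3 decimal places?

Profile (r,z), 7 vertices: (3.5,27) (4.5,11) (13,2) (19,2.5) (20,12.5) (13,35) (11,39.5)
edge 0: (3.5,27)→(4.5,11)  cross = 3.5·11 − 4.5·27 = -83.0000; (r_i+r_j)·cross = 8·-83.0000 = -664.0000
edge 1: (4.5,11)→(13,2)  cross = 4.5·2 − 13·11 = -134.0000; (r_i+r_j)·cross = 17.5·-134.0000 = -2345.0000
edge 2: (13,2)→(19,2.5)  cross = 13·2.5 − 19·2 = -5.5000; (r_i+r_j)·cross = 32·-5.5000 = -176.0000
edge 3: (19,2.5)→(20,12.5)  cross = 19·12.5 − 20·2.5 = 187.5000; (r_i+r_j)·cross = 39·187.5000 = 7312.5000
edge 4: (20,12.5)→(13,35)  cross = 20·35 − 13·12.5 = 537.5000; (r_i+r_j)·cross = 33·537.5000 = 17737.5000
edge 5: (13,35)→(11,39.5)  cross = 13·39.5 − 11·35 = 128.5000; (r_i+r_j)·cross = 24·128.5000 = 3084.0000
edge 6: (11,39.5)→(3.5,27)  cross = 11·27 − 3.5·39.5 = 158.7500; (r_i+r_j)·cross = 14.5·158.7500 = 2301.8750
Σcross = 789.7500 → A = |Σcross|/2 = 394.8750 mm²
Σ(r_i+r_j)·cross = 27250.8750 → first moment M = |Σ|/6 = 4541.8125
R_c = M/A = 4541.8125/394.8750 = 11.5019 mm
θ = 98° = 1.710423 rad
V = θ·R_c·A = 1.710423·11.5019·394.8750 = 7768.419 mm³

Volume = 7768.419 mm³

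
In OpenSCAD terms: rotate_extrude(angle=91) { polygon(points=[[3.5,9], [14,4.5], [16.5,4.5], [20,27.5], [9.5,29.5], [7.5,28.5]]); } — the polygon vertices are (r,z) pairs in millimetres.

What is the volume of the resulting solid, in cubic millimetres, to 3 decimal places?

Profile (r,z), 6 vertices: (3.5,9) (14,4.5) (16.5,4.5) (20,27.5) (9.5,29.5) (7.5,28.5)
edge 0: (3.5,9)→(14,4.5)  cross = 3.5·4.5 − 14·9 = -110.2500; (r_i+r_j)·cross = 17.5·-110.2500 = -1929.3750
edge 1: (14,4.5)→(16.5,4.5)  cross = 14·4.5 − 16.5·4.5 = -11.2500; (r_i+r_j)·cross = 30.5·-11.2500 = -343.1250
edge 2: (16.5,4.5)→(20,27.5)  cross = 16.5·27.5 − 20·4.5 = 363.7500; (r_i+r_j)·cross = 36.5·363.7500 = 13276.8750
edge 3: (20,27.5)→(9.5,29.5)  cross = 20·29.5 − 9.5·27.5 = 328.7500; (r_i+r_j)·cross = 29.5·328.7500 = 9698.1250
edge 4: (9.5,29.5)→(7.5,28.5)  cross = 9.5·28.5 − 7.5·29.5 = 49.5000; (r_i+r_j)·cross = 17·49.5000 = 841.5000
edge 5: (7.5,28.5)→(3.5,9)  cross = 7.5·9 − 3.5·28.5 = -32.2500; (r_i+r_j)·cross = 11·-32.2500 = -354.7500
Σcross = 588.2500 → A = |Σcross|/2 = 294.1250 mm²
Σ(r_i+r_j)·cross = 21189.2500 → first moment M = |Σ|/6 = 3531.5417
R_c = M/A = 3531.5417/294.1250 = 12.0069 mm
θ = 91° = 1.588250 rad
V = θ·R_c·A = 1.588250·12.0069·294.1250 = 5608.970 mm³

Volume = 5608.970 mm³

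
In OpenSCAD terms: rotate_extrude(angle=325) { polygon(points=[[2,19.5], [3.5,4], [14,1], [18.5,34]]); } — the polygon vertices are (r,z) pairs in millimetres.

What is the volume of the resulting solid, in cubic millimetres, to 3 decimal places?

Profile (r,z), 4 vertices: (2,19.5) (3.5,4) (14,1) (18.5,34)
edge 0: (2,19.5)→(3.5,4)  cross = 2·4 − 3.5·19.5 = -60.2500; (r_i+r_j)·cross = 5.5·-60.2500 = -331.3750
edge 1: (3.5,4)→(14,1)  cross = 3.5·1 − 14·4 = -52.5000; (r_i+r_j)·cross = 17.5·-52.5000 = -918.7500
edge 2: (14,1)→(18.5,34)  cross = 14·34 − 18.5·1 = 457.5000; (r_i+r_j)·cross = 32.5·457.5000 = 14868.7500
edge 3: (18.5,34)→(2,19.5)  cross = 18.5·19.5 − 2·34 = 292.7500; (r_i+r_j)·cross = 20.5·292.7500 = 6001.3750
Σcross = 637.5000 → A = |Σcross|/2 = 318.7500 mm²
Σ(r_i+r_j)·cross = 19620.0000 → first moment M = |Σ|/6 = 3270.0000
R_c = M/A = 3270.0000/318.7500 = 10.2588 mm
θ = 325° = 5.672320 rad
V = θ·R_c·A = 5.672320·10.2588·318.7500 = 18548.487 mm³

Volume = 18548.487 mm³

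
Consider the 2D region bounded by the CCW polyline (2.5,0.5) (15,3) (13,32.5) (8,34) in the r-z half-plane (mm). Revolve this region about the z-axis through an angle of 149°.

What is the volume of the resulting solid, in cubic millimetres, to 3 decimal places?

Profile (r,z), 4 vertices: (2.5,0.5) (15,3) (13,32.5) (8,34)
edge 0: (2.5,0.5)→(15,3)  cross = 2.5·3 − 15·0.5 = 0.0000; (r_i+r_j)·cross = 17.5·0.0000 = 0.0000
edge 1: (15,3)→(13,32.5)  cross = 15·32.5 − 13·3 = 448.5000; (r_i+r_j)·cross = 28·448.5000 = 12558.0000
edge 2: (13,32.5)→(8,34)  cross = 13·34 − 8·32.5 = 182.0000; (r_i+r_j)·cross = 21·182.0000 = 3822.0000
edge 3: (8,34)→(2.5,0.5)  cross = 8·0.5 − 2.5·34 = -81.0000; (r_i+r_j)·cross = 10.5·-81.0000 = -850.5000
Σcross = 549.5000 → A = |Σcross|/2 = 274.7500 mm²
Σ(r_i+r_j)·cross = 15529.5000 → first moment M = |Σ|/6 = 2588.2500
R_c = M/A = 2588.2500/274.7500 = 9.4204 mm
θ = 149° = 2.600541 rad
V = θ·R_c·A = 2.600541·9.4204·274.7500 = 6730.849 mm³

Volume = 6730.849 mm³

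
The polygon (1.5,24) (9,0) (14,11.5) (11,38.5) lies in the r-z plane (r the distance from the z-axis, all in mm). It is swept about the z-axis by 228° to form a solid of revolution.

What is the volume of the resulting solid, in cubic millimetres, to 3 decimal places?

Volume = 8623.999 mm³

Profile (r,z), 4 vertices: (1.5,24) (9,0) (14,11.5) (11,38.5)
edge 0: (1.5,24)→(9,0)  cross = 1.5·0 − 9·24 = -216.0000; (r_i+r_j)·cross = 10.5·-216.0000 = -2268.0000
edge 1: (9,0)→(14,11.5)  cross = 9·11.5 − 14·0 = 103.5000; (r_i+r_j)·cross = 23·103.5000 = 2380.5000
edge 2: (14,11.5)→(11,38.5)  cross = 14·38.5 − 11·11.5 = 412.5000; (r_i+r_j)·cross = 25·412.5000 = 10312.5000
edge 3: (11,38.5)→(1.5,24)  cross = 11·24 − 1.5·38.5 = 206.2500; (r_i+r_j)·cross = 12.5·206.2500 = 2578.1250
Σcross = 506.2500 → A = |Σcross|/2 = 253.1250 mm²
Σ(r_i+r_j)·cross = 13003.1250 → first moment M = |Σ|/6 = 2167.1875
R_c = M/A = 2167.1875/253.1250 = 8.5617 mm
θ = 228° = 3.979351 rad
V = θ·R_c·A = 3.979351·8.5617·253.1250 = 8623.999 mm³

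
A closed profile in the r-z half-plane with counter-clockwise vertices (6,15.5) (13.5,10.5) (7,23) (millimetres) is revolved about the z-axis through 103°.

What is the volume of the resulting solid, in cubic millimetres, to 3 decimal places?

Profile (r,z), 3 vertices: (6,15.5) (13.5,10.5) (7,23)
edge 0: (6,15.5)→(13.5,10.5)  cross = 6·10.5 − 13.5·15.5 = -146.2500; (r_i+r_j)·cross = 19.5·-146.2500 = -2851.8750
edge 1: (13.5,10.5)→(7,23)  cross = 13.5·23 − 7·10.5 = 237.0000; (r_i+r_j)·cross = 20.5·237.0000 = 4858.5000
edge 2: (7,23)→(6,15.5)  cross = 7·15.5 − 6·23 = -29.5000; (r_i+r_j)·cross = 13·-29.5000 = -383.5000
Σcross = 61.2500 → A = |Σcross|/2 = 30.6250 mm²
Σ(r_i+r_j)·cross = 1623.1250 → first moment M = |Σ|/6 = 270.5208
R_c = M/A = 270.5208/30.6250 = 8.8333 mm
θ = 103° = 1.797689 rad
V = θ·R_c·A = 1.797689·8.8333·30.6250 = 486.312 mm³

Volume = 486.312 mm³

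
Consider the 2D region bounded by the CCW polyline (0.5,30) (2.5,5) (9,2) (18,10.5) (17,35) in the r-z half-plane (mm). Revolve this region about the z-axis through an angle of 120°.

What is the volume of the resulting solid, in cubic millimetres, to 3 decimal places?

Profile (r,z), 5 vertices: (0.5,30) (2.5,5) (9,2) (18,10.5) (17,35)
edge 0: (0.5,30)→(2.5,5)  cross = 0.5·5 − 2.5·30 = -72.5000; (r_i+r_j)·cross = 3·-72.5000 = -217.5000
edge 1: (2.5,5)→(9,2)  cross = 2.5·2 − 9·5 = -40.0000; (r_i+r_j)·cross = 11.5·-40.0000 = -460.0000
edge 2: (9,2)→(18,10.5)  cross = 9·10.5 − 18·2 = 58.5000; (r_i+r_j)·cross = 27·58.5000 = 1579.5000
edge 3: (18,10.5)→(17,35)  cross = 18·35 − 17·10.5 = 451.5000; (r_i+r_j)·cross = 35·451.5000 = 15802.5000
edge 4: (17,35)→(0.5,30)  cross = 17·30 − 0.5·35 = 492.5000; (r_i+r_j)·cross = 17.5·492.5000 = 8618.7500
Σcross = 890.0000 → A = |Σcross|/2 = 445.0000 mm²
Σ(r_i+r_j)·cross = 25323.2500 → first moment M = |Σ|/6 = 4220.5417
R_c = M/A = 4220.5417/445.0000 = 9.4844 mm
θ = 120° = 2.094395 rad
V = θ·R_c·A = 2.094395·9.4844·445.0000 = 8839.482 mm³

Volume = 8839.482 mm³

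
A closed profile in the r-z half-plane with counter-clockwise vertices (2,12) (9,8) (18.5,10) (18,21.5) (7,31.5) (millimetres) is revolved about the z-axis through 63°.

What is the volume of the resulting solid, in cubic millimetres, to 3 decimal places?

Profile (r,z), 5 vertices: (2,12) (9,8) (18.5,10) (18,21.5) (7,31.5)
edge 0: (2,12)→(9,8)  cross = 2·8 − 9·12 = -92.0000; (r_i+r_j)·cross = 11·-92.0000 = -1012.0000
edge 1: (9,8)→(18.5,10)  cross = 9·10 − 18.5·8 = -58.0000; (r_i+r_j)·cross = 27.5·-58.0000 = -1595.0000
edge 2: (18.5,10)→(18,21.5)  cross = 18.5·21.5 − 18·10 = 217.7500; (r_i+r_j)·cross = 36.5·217.7500 = 7947.8750
edge 3: (18,21.5)→(7,31.5)  cross = 18·31.5 − 7·21.5 = 416.5000; (r_i+r_j)·cross = 25·416.5000 = 10412.5000
edge 4: (7,31.5)→(2,12)  cross = 7·12 − 2·31.5 = 21.0000; (r_i+r_j)·cross = 9·21.0000 = 189.0000
Σcross = 505.2500 → A = |Σcross|/2 = 252.6250 mm²
Σ(r_i+r_j)·cross = 15942.3750 → first moment M = |Σ|/6 = 2657.0625
R_c = M/A = 2657.0625/252.6250 = 10.5178 mm
θ = 63° = 1.099557 rad
V = θ·R_c·A = 1.099557·10.5178·252.6250 = 2921.593 mm³

Volume = 2921.593 mm³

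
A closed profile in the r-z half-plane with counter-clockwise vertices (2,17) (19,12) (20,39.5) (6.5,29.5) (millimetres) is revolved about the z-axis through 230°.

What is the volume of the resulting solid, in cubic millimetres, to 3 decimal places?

Profile (r,z), 4 vertices: (2,17) (19,12) (20,39.5) (6.5,29.5)
edge 0: (2,17)→(19,12)  cross = 2·12 − 19·17 = -299.0000; (r_i+r_j)·cross = 21·-299.0000 = -6279.0000
edge 1: (19,12)→(20,39.5)  cross = 19·39.5 − 20·12 = 510.5000; (r_i+r_j)·cross = 39·510.5000 = 19909.5000
edge 2: (20,39.5)→(6.5,29.5)  cross = 20·29.5 − 6.5·39.5 = 333.2500; (r_i+r_j)·cross = 26.5·333.2500 = 8831.1250
edge 3: (6.5,29.5)→(2,17)  cross = 6.5·17 − 2·29.5 = 51.5000; (r_i+r_j)·cross = 8.5·51.5000 = 437.7500
Σcross = 596.2500 → A = |Σcross|/2 = 298.1250 mm²
Σ(r_i+r_j)·cross = 22899.3750 → first moment M = |Σ|/6 = 3816.5625
R_c = M/A = 3816.5625/298.1250 = 12.8019 mm
θ = 230° = 4.014257 rad
V = θ·R_c·A = 4.014257·12.8019·298.1250 = 15320.664 mm³

Volume = 15320.664 mm³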